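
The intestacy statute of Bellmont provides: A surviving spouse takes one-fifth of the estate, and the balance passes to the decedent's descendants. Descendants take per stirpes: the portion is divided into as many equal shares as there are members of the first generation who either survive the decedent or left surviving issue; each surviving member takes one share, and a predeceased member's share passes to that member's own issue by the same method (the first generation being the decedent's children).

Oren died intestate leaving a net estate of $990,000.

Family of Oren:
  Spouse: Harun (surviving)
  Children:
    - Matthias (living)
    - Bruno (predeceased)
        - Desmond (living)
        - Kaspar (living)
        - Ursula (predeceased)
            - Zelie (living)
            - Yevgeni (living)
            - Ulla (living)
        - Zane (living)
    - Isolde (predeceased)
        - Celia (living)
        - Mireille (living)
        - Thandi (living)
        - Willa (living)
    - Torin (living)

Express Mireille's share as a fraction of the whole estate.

Harun takes one-fifth of $990,000 = $198,000. The remaining $792,000 passes to the descendants.
The descendants' portion ($792,000) is divided into 4 shares of $198,000: Matthias and Torin each take $198,000; Bruno's $198,000 share passes to Bruno's issue; Isolde's $198,000 share passes to Isolde's issue.
Bruno's share ($198,000) is divided into 4 shares of $49,500: Desmond, Kaspar, and Zane each take $49,500; Ursula's $49,500 share passes to Ursula's issue.
Ursula's share ($49,500) is divided into 3 shares of $16,500: Zelie, Yevgeni, and Ulla each take $16,500.
Isolde's share ($198,000) is divided into 4 shares of $49,500: Celia, Mireille, Thandi, and Willa each take $49,500.

Mireille receives 1/20 of the estate.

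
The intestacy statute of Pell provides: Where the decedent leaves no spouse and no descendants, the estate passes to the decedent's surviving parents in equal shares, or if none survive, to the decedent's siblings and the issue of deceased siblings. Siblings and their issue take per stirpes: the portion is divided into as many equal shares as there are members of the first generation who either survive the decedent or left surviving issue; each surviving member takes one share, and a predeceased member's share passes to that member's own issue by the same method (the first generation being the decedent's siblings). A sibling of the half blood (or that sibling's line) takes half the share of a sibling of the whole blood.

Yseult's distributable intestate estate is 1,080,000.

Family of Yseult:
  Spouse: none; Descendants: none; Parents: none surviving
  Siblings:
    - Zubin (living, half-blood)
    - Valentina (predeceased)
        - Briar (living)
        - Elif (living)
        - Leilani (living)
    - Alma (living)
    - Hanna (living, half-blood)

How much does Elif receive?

Elif receives 120,000.

The entire 1,080,000 passes to the siblings and their issue.
Counting each half-blood sibling's line as half a unit, there are 3 units in 1,080,000, so one unit is 360,000. Whole-blood lines (Valentina and Alma) take 360,000 each; half-blood lines (Zubin and Hanna) take 180,000 each.
Valentina's share (360,000) is divided into 3 shares of 120,000: Briar, Elif, and Leilani each take 120,000.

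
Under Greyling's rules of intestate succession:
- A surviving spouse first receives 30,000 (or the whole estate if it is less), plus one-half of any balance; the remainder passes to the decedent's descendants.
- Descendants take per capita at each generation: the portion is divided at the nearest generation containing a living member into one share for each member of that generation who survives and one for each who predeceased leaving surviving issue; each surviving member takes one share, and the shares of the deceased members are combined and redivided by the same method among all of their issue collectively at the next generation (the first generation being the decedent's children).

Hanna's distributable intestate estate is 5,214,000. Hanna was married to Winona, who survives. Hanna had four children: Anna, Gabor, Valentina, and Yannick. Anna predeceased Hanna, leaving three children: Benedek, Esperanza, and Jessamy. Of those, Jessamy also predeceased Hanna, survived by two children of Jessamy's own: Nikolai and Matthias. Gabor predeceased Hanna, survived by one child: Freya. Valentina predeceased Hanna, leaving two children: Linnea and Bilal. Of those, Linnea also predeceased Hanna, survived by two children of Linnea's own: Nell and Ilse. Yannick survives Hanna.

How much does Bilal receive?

Bilal receives 324,000.

Winona first takes 30,000, leaving a balance of 5,184,000. Winona then takes one-half of the balance (2,592,000), for a total of 2,622,000. The remaining 2,592,000 passes to the descendants.
The descendants' portion (2,592,000) is divided at the children's generation into 4 shares of 648,000. Yannick takes 648,000. The 3 shares of the deceased (Anna, Gabor, and Valentina) are combined into a pool of 1,944,000.
That pool (1,944,000) is divided at the grandchildren's generation into 6 shares of 324,000. Benedek, Esperanza, Freya, and Bilal each take 324,000. The 2 shares of the deceased (Jessamy and Linnea) are combined into a pool of 648,000.
That pool (648,000) is divided at the great-grandchildren's generation equally among Nikolai, Matthias, Nell, and Ilse: 162,000 each.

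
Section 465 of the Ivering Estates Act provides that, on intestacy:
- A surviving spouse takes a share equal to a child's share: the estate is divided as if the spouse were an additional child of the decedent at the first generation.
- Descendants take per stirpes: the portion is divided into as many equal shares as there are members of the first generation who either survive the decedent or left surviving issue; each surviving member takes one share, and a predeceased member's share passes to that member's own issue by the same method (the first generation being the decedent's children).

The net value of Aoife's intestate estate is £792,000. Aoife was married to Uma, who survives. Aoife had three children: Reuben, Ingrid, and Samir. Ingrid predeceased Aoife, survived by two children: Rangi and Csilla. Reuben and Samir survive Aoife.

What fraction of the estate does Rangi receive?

Rangi receives 1/8 of the estate.

The spouse counts as an additional share at the children's level, so there are 4 primary shares of £198,000. Uma takes one such share (£198,000).
The children's combined portion (£594,000) is divided into 3 shares of £198,000: Reuben and Samir each take £198,000; Ingrid's £198,000 share passes to Ingrid's issue.
Ingrid's share (£198,000) is divided into 2 shares of £99,000: Rangi and Csilla each take £99,000.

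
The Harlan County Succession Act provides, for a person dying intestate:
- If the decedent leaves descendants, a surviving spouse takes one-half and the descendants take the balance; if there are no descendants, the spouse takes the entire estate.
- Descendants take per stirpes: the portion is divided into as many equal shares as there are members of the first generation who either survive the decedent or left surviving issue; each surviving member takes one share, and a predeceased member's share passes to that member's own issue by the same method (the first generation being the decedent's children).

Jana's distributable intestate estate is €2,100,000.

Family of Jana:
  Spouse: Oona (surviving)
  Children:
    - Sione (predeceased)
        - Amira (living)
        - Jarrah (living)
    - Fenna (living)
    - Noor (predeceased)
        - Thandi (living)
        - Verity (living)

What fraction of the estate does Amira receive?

Amira receives 1/12 of the estate.

Oona takes one-half of €2,100,000 = €1,050,000. The remaining €1,050,000 passes to the descendants.
The descendants' portion (€1,050,000) is divided into 3 shares of €350,000: Fenna takes €350,000; Sione's €350,000 share passes to Sione's issue; Noor's €350,000 share passes to Noor's issue.
Sione's share (€350,000) is divided into 2 shares of €175,000: Amira and Jarrah each take €175,000.
Noor's share (€350,000) is divided into 2 shares of €175,000: Thandi and Verity each take €175,000.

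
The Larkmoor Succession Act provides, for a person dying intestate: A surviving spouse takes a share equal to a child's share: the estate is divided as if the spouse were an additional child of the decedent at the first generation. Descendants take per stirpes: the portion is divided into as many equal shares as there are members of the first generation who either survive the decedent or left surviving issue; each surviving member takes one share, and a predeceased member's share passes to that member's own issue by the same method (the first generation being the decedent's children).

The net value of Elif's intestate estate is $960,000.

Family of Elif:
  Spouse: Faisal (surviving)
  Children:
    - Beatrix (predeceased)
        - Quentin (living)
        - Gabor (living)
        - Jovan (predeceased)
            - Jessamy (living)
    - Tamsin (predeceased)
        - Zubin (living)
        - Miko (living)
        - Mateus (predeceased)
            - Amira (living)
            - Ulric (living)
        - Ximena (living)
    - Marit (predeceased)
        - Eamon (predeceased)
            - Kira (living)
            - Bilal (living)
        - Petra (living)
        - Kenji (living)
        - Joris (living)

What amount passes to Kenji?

Kenji receives $60,000.

The spouse counts as an additional share at the children's level, so there are 4 primary shares of $240,000. Faisal takes one such share ($240,000).
The children's combined portion ($720,000) is divided into 3 shares of $240,000: Beatrix's $240,000 share passes to Beatrix's issue; Tamsin's $240,000 share passes to Tamsin's issue; Marit's $240,000 share passes to Marit's issue.
Beatrix's share ($240,000) is divided into 3 shares of $80,000: Quentin and Gabor each take $80,000; Jovan's $80,000 share passes to Jovan's issue.
Jovan's share ($80,000) passes entirely to Jessamy.
Tamsin's share ($240,000) is divided into 4 shares of $60,000: Zubin, Miko, and Ximena each take $60,000; Mateus's $60,000 share passes to Mateus's issue.
Mateus's share ($60,000) is divided into 2 shares of $30,000: Amira and Ulric each take $30,000.
Marit's share ($240,000) is divided into 4 shares of $60,000: Petra, Kenji, and Joris each take $60,000; Eamon's $60,000 share passes to Eamon's issue.
Eamon's share ($60,000) is divided into 2 shares of $30,000: Kira and Bilal each take $30,000.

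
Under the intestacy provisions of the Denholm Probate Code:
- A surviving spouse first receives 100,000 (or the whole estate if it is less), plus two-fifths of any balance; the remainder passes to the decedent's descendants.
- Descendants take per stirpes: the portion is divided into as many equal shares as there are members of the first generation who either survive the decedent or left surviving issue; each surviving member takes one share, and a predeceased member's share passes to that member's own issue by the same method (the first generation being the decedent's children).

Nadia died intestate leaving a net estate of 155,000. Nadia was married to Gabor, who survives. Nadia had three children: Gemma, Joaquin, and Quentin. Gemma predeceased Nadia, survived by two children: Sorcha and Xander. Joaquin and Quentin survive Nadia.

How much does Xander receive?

Gabor first takes 100,000, leaving a balance of 55,000. Gabor then takes two-fifths of the balance (22,000), for a total of 122,000. The remaining 33,000 passes to the descendants.
The descendants' portion (33,000) is divided into 3 shares of 11,000: Joaquin and Quentin each take 11,000; Gemma's 11,000 share passes to Gemma's issue.
Gemma's share (11,000) is divided into 2 shares of 5,500: Sorcha and Xander each take 5,500.

Xander receives 5,500.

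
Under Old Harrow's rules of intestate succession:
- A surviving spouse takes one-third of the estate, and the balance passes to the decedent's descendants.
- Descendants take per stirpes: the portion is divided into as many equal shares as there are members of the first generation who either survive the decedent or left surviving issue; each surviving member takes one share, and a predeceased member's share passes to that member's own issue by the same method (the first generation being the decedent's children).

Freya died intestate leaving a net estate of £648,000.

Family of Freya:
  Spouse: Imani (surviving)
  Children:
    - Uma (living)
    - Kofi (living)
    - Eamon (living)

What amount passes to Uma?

Imani takes one-third of £648,000 = £216,000. The remaining £432,000 passes to the descendants.
The descendants' portion (£432,000) is divided into 3 shares of £144,000: Uma, Kofi, and Eamon each take £144,000.

Uma receives £144,000.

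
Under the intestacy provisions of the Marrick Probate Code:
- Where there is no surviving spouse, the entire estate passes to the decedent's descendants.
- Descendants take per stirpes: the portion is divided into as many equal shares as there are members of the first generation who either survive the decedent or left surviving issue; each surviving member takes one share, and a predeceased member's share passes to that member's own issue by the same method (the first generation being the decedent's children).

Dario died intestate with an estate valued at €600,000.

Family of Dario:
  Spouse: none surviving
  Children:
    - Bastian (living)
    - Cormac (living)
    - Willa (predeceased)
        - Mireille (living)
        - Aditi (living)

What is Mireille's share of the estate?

The entire €600,000 passes to the descendants.
That amount (€600,000) is divided into 3 shares of €200,000: Bastian and Cormac each take €200,000; Willa's €200,000 share passes to Willa's issue.
Willa's share (€200,000) is divided into 2 shares of €100,000: Mireille and Aditi each take €100,000.

Mireille receives €100,000.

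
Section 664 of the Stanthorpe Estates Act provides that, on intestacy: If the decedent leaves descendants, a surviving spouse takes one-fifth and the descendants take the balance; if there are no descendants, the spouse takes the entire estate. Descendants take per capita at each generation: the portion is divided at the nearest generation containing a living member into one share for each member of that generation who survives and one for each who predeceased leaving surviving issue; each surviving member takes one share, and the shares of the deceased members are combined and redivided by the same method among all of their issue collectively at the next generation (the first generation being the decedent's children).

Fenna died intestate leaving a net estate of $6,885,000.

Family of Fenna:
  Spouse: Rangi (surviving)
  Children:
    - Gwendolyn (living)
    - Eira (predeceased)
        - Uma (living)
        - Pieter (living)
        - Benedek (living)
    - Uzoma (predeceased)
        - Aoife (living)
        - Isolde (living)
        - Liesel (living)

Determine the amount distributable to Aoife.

Aoife receives $612,000.

Rangi takes one-fifth of $6,885,000 = $1,377,000. The remaining $5,508,000 passes to the descendants.
The descendants' portion ($5,508,000) is divided at the children's generation into 3 shares of $1,836,000. Gwendolyn takes $1,836,000. The 2 shares of the deceased (Eira and Uzoma) are combined into a pool of $3,672,000.
That pool ($3,672,000) is divided at the grandchildren's generation equally among Uma, Pieter, Benedek, Aoife, Isolde, and Liesel: $612,000 each.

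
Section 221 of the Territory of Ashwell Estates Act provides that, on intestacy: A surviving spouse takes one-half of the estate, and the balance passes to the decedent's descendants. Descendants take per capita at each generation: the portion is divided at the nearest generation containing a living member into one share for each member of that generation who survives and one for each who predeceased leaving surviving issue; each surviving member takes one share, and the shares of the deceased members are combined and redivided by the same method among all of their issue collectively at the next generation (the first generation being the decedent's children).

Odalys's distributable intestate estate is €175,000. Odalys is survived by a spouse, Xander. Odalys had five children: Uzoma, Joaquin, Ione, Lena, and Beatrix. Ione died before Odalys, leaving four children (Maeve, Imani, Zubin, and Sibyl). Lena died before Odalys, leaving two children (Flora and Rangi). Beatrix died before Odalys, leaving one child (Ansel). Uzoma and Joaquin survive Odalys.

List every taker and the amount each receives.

Xander takes one-half of €175,000 = €87,500. The remaining €87,500 passes to the descendants.
The descendants' portion (€87,500) is divided at the children's generation into 5 shares of €17,500. Uzoma and Joaquin each take €17,500. The 3 shares of the deceased (Ione, Lena, and Beatrix) are combined into a pool of €52,500.
That pool (€52,500) is divided at the grandchildren's generation equally among Maeve, Imani, Zubin, Sibyl, Flora, Rangi, and Ansel: €7,500 each.

Xander: €87,500; Uzoma: €17,500; Joaquin: €17,500; Maeve: €7,500; Imani: €7,500; Zubin: €7,500; Sibyl: €7,500; Flora: €7,500; Rangi: €7,500; Ansel: €7,500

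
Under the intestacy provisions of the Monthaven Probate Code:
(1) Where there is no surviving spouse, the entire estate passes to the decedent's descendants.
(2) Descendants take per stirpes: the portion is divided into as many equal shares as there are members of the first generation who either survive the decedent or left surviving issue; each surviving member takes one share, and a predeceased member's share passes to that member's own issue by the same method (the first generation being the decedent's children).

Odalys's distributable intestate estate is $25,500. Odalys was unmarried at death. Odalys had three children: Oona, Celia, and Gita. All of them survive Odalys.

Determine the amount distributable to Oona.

Oona receives $8,500.

The entire $25,500 passes to the descendants.
That amount ($25,500) is divided into 3 shares of $8,500: Oona, Celia, and Gita each take $8,500.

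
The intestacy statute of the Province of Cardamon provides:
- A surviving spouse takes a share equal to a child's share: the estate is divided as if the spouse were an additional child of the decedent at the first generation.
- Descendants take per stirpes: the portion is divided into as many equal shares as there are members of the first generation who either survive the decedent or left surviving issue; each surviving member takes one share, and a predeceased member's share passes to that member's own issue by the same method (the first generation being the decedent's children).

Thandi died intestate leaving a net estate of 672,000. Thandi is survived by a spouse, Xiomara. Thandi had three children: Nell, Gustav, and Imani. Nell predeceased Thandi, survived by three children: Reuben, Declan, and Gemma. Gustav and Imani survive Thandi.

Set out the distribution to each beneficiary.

Xiomara: 168,000; Reuben: 56,000; Declan: 56,000; Gemma: 56,000; Gustav: 168,000; Imani: 168,000

The spouse counts as an additional share at the children's level, so there are 4 primary shares of 168,000. Xiomara takes one such share (168,000).
The children's combined portion (504,000) is divided into 3 shares of 168,000: Gustav and Imani each take 168,000; Nell's 168,000 share passes to Nell's issue.
Nell's share (168,000) is divided into 3 shares of 56,000: Reuben, Declan, and Gemma each take 56,000.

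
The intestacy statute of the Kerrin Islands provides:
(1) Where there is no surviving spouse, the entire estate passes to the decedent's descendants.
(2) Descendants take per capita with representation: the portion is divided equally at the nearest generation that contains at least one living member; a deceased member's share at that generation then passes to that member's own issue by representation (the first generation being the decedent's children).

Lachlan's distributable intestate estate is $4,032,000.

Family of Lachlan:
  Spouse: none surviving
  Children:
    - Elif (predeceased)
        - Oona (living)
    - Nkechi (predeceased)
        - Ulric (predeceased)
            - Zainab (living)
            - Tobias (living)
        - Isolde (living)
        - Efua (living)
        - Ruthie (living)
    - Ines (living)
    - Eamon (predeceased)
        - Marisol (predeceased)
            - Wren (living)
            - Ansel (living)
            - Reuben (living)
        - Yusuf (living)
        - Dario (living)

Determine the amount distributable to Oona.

Oona receives $1,008,000.

The entire $4,032,000 passes to the descendants.
That amount ($4,032,000) is divided into 4 shares of $1,008,000: Ines takes $1,008,000; Elif's $1,008,000 share passes to Elif's issue; Nkechi's $1,008,000 share passes to Nkechi's issue; Eamon's $1,008,000 share passes to Eamon's issue.
Elif's share ($1,008,000) passes entirely to Oona.
Nkechi's share ($1,008,000) is divided into 4 shares of $252,000: Isolde, Efua, and Ruthie each take $252,000; Ulric's $252,000 share passes to Ulric's issue.
Ulric's share ($252,000) is divided into 2 shares of $126,000: Zainab and Tobias each take $126,000.
Eamon's share ($1,008,000) is divided into 3 shares of $336,000: Yusuf and Dario each take $336,000; Marisol's $336,000 share passes to Marisol's issue.
Marisol's share ($336,000) is divided into 3 shares of $112,000: Wren, Ansel, and Reuben each take $112,000.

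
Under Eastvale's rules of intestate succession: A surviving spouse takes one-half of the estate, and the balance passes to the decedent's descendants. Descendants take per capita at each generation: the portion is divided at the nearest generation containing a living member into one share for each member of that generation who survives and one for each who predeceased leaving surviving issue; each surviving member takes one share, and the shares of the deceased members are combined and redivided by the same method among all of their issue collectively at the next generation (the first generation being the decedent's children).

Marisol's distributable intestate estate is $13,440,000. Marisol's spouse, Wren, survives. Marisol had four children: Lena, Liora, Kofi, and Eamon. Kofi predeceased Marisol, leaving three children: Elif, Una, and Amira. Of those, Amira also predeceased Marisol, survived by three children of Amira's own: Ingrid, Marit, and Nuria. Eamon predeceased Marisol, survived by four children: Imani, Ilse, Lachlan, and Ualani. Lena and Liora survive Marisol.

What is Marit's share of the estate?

Wren takes one-half of $13,440,000 = $6,720,000. The remaining $6,720,000 passes to the descendants.
The descendants' portion ($6,720,000) is divided at the children's generation into 4 shares of $1,680,000. Lena and Liora each take $1,680,000. The 2 shares of the deceased (Kofi and Eamon) are combined into a pool of $3,360,000.
That pool ($3,360,000) is divided at the grandchildren's generation into 7 shares of $480,000. Elif, Una, Imani, Ilse, Lachlan, and Ualani each take $480,000. The remaining share for the deceased Amira ($480,000) is carried to the next generation.
That pool ($480,000) is divided at the great-grandchildren's generation equally among Ingrid, Marit, and Nuria: $160,000 each.

Marit receives $160,000.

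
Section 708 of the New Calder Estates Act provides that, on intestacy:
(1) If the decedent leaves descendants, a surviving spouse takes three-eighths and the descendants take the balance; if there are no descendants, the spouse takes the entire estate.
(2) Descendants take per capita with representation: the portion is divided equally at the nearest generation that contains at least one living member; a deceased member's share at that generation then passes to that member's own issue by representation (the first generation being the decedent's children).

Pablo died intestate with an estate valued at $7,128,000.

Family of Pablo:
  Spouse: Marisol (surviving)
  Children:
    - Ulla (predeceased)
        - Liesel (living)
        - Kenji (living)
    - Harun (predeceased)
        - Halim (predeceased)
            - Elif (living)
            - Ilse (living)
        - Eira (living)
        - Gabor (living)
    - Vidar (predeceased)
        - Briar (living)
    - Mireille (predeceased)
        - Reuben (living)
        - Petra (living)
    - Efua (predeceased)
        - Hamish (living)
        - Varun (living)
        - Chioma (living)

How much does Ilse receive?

Ilse receives $202,500.

Marisol takes three-eighths of $7,128,000 = $2,673,000. The remaining $4,455,000 passes to the descendants.
No child survives, so the initial division is made at the grandchildren's generation.
The descendants' portion ($4,455,000) is divided into 11 shares of $405,000: Liesel, Kenji, Eira, Gabor, Briar, Reuben, Petra, Hamish, Varun, and Chioma each take $405,000; Halim's $405,000 share passes to Halim's issue.
Halim's share ($405,000) is divided into 2 shares of $202,500: Elif and Ilse each take $202,500.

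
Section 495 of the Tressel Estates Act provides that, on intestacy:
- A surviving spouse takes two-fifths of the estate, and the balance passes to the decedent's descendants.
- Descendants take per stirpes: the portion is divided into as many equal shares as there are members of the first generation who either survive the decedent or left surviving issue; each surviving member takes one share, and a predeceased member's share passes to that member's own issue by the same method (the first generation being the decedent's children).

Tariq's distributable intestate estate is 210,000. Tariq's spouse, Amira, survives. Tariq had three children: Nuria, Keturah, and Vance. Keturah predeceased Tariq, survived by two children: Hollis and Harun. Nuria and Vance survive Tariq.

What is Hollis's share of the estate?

Hollis receives 21,000.

Amira takes two-fifths of 210,000 = 84,000. The remaining 126,000 passes to the descendants.
The descendants' portion (126,000) is divided into 3 shares of 42,000: Nuria and Vance each take 42,000; Keturah's 42,000 share passes to Keturah's issue.
Keturah's share (42,000) is divided into 2 shares of 21,000: Hollis and Harun each take 21,000.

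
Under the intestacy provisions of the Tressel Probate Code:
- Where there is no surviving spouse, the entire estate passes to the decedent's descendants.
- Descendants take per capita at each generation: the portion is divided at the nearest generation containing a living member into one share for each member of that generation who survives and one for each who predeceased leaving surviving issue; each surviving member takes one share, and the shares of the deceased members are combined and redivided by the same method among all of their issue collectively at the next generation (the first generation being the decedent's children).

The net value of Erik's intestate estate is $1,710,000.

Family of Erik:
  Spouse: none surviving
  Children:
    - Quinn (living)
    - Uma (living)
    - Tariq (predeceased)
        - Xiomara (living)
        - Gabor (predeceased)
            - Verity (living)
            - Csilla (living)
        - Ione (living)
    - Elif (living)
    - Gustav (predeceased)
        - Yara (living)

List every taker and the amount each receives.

The entire $1,710,000 passes to the descendants.
That amount ($1,710,000) is divided at the children's generation into 5 shares of $342,000. Quinn, Uma, and Elif each take $342,000. The 2 shares of the deceased (Tariq and Gustav) are combined into a pool of $684,000.
That pool ($684,000) is divided at the grandchildren's generation into 4 shares of $171,000. Xiomara, Ione, and Yara each take $171,000. The remaining share for the deceased Gabor ($171,000) is carried to the next generation.
That pool ($171,000) is divided at the great-grandchildren's generation equally among Verity and Csilla: $85,500 each.

Quinn: $342,000; Uma: $342,000; Xiomara: $171,000; Verity: $85,500; Csilla: $85,500; Ione: $171,000; Elif: $342,000; Yara: $171,000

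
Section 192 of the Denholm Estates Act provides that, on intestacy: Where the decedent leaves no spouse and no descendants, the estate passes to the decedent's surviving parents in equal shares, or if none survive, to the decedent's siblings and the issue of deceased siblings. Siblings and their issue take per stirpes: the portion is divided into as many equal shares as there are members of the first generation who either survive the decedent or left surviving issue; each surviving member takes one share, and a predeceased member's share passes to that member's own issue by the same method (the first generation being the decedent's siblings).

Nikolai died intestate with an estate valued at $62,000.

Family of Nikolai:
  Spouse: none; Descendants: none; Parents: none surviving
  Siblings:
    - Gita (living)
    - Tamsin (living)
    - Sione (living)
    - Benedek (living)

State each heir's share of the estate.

The entire $62,000 passes to the siblings and their issue.
That amount ($62,000) is divided into 4 shares of $15,500: Gita, Tamsin, Sione, and Benedek each take $15,500.

Gita: $15,500; Tamsin: $15,500; Sione: $15,500; Benedek: $15,500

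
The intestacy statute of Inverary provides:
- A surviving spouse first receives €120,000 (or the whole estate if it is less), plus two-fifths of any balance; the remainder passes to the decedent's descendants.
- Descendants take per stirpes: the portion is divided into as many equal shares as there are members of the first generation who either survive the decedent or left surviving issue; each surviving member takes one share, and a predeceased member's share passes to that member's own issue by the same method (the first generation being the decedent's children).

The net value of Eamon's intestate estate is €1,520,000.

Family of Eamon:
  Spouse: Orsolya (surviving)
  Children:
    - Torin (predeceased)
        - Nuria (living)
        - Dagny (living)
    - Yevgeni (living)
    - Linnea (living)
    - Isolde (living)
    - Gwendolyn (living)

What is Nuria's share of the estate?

Nuria receives €84,000.

Orsolya first takes €120,000, leaving a balance of €1,400,000. Orsolya then takes two-fifths of the balance (€560,000), for a total of €680,000. The remaining €840,000 passes to the descendants.
The descendants' portion (€840,000) is divided into 5 shares of €168,000: Yevgeni, Linnea, Isolde, and Gwendolyn each take €168,000; Torin's €168,000 share passes to Torin's issue.
Torin's share (€168,000) is divided into 2 shares of €84,000: Nuria and Dagny each take €84,000.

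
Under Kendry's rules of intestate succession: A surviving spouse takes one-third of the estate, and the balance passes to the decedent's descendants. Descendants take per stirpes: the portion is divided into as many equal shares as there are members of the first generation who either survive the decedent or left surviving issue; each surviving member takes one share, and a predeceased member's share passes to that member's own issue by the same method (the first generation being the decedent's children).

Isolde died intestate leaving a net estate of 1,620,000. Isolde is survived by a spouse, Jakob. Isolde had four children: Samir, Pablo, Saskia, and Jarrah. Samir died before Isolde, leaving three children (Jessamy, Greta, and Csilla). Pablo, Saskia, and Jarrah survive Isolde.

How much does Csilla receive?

Csilla receives 90,000.

Jakob takes one-third of 1,620,000 = 540,000. The remaining 1,080,000 passes to the descendants.
The descendants' portion (1,080,000) is divided into 4 shares of 270,000: Pablo, Saskia, and Jarrah each take 270,000; Samir's 270,000 share passes to Samir's issue.
Samir's share (270,000) is divided into 3 shares of 90,000: Jessamy, Greta, and Csilla each take 90,000.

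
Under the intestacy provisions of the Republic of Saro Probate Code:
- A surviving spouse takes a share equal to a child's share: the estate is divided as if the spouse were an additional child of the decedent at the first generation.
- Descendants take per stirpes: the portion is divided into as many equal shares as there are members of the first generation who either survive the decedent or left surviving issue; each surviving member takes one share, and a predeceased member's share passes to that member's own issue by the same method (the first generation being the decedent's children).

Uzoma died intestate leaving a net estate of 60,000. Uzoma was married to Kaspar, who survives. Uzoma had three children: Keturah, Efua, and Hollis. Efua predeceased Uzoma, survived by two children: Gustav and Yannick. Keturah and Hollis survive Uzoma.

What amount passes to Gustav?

Gustav receives 7,500.

The spouse counts as an additional share at the children's level, so there are 4 primary shares of 15,000. Kaspar takes one such share (15,000).
The children's combined portion (45,000) is divided into 3 shares of 15,000: Keturah and Hollis each take 15,000; Efua's 15,000 share passes to Efua's issue.
Efua's share (15,000) is divided into 2 shares of 7,500: Gustav and Yannick each take 7,500.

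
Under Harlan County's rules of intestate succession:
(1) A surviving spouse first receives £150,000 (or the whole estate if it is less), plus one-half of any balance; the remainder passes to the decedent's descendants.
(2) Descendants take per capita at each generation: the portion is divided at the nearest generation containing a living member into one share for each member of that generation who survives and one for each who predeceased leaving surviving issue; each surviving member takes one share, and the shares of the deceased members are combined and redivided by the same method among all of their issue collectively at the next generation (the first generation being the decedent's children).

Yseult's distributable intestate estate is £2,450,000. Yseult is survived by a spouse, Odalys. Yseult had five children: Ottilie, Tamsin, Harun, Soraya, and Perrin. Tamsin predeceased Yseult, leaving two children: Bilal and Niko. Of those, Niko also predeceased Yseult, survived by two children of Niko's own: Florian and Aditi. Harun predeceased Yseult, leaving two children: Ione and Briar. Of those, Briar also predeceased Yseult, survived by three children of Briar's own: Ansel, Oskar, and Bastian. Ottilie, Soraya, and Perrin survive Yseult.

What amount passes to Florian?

Odalys first takes £150,000, leaving a balance of £2,300,000. Odalys then takes one-half of the balance (£1,150,000), for a total of £1,300,000. The remaining £1,150,000 passes to the descendants.
The descendants' portion (£1,150,000) is divided at the children's generation into 5 shares of £230,000. Ottilie, Soraya, and Perrin each take £230,000. The 2 shares of the deceased (Tamsin and Harun) are combined into a pool of £460,000.
That pool (£460,000) is divided at the grandchildren's generation into 4 shares of £115,000. Bilal and Ione each take £115,000. The 2 shares of the deceased (Niko and Briar) are combined into a pool of £230,000.
That pool (£230,000) is divided at the great-grandchildren's generation equally among Florian, Aditi, Ansel, Oskar, and Bastian: £46,000 each.

Florian receives £46,000.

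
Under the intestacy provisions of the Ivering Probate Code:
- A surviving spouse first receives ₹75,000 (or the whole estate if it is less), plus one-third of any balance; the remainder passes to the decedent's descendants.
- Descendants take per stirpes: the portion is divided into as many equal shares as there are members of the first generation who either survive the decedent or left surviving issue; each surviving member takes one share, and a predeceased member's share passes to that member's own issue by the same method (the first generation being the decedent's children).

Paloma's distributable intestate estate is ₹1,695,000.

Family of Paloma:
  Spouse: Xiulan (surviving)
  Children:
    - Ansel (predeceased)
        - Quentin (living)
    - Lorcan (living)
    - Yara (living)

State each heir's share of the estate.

Xiulan: ₹615,000; Quentin: ₹360,000; Lorcan: ₹360,000; Yara: ₹360,000

Xiulan first takes ₹75,000, leaving a balance of ₹1,620,000. Xiulan then takes one-third of the balance (₹540,000), for a total of ₹615,000. The remaining ₹1,080,000 passes to the descendants.
The descendants' portion (₹1,080,000) is divided into 3 shares of ₹360,000: Lorcan and Yara each take ₹360,000; Ansel's ₹360,000 share passes to Ansel's issue.
Ansel's share (₹360,000) passes entirely to Quentin.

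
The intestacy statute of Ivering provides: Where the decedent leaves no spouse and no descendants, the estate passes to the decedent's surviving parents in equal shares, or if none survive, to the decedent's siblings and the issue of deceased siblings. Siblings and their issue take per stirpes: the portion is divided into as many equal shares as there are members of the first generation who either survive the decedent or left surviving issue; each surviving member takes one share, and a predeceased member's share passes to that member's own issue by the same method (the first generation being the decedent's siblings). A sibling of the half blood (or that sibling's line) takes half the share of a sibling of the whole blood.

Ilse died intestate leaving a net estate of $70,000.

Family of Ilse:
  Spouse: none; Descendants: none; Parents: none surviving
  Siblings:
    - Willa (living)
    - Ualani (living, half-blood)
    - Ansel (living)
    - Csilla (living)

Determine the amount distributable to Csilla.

Csilla receives $20,000.

The entire $70,000 passes to the siblings and their issue.
Counting each half-blood sibling's line as half a unit, there are 7/2 units in $70,000, so one unit is $20,000. Whole-blood lines (Willa, Ansel, and Csilla) take $20,000 each; half-blood lines (Ualani) take $10,000 each.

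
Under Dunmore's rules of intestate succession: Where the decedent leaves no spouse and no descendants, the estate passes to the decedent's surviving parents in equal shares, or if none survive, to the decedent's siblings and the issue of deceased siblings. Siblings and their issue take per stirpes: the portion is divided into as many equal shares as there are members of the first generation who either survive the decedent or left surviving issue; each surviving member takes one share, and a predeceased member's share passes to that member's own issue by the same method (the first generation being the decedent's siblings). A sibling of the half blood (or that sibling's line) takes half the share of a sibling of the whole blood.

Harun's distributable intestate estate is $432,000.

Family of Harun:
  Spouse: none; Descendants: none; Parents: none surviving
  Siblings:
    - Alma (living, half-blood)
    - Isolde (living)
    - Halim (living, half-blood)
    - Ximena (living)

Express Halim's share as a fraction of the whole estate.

The entire $432,000 passes to the siblings and their issue.
Counting each half-blood sibling's line as half a unit, there are 3 units in $432,000, so one unit is $144,000. Whole-blood lines (Isolde and Ximena) take $144,000 each; half-blood lines (Alma and Halim) take $72,000 each.

Halim receives 1/6 of the estate.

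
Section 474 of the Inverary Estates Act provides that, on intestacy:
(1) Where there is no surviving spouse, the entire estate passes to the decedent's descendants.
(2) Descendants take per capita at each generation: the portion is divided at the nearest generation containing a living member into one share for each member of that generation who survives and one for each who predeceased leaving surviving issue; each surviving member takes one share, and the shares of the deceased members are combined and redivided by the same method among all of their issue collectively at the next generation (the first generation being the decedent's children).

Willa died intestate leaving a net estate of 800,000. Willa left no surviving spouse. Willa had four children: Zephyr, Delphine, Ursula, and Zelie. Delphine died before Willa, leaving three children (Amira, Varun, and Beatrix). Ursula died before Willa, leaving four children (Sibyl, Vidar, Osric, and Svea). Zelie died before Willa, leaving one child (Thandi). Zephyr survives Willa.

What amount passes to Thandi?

The entire 800,000 passes to the descendants.
That amount (800,000) is divided at the children's generation into 4 shares of 200,000. Zephyr takes 200,000. The 3 shares of the deceased (Delphine, Ursula, and Zelie) are combined into a pool of 600,000.
That pool (600,000) is divided at the grandchildren's generation equally among Amira, Varun, Beatrix, Sibyl, Vidar, Osric, Svea, and Thandi: 75,000 each.

Thandi receives 75,000.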